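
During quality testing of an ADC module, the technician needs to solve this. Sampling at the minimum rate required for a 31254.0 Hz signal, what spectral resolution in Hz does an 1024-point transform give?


Step 1 — Nyquist sampling rate:
fs = 2 * fmax = 2 * 31254.0 = 62508.0 Hz

Step 2 — DFT bin spacing:
df = fs / N = 62508.0 / 1024 = 61.043 Hz

61.043 Hz


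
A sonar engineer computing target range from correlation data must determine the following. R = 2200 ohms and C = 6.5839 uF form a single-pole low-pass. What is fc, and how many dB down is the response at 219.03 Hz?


Step 1 — cutoff frequency:
fc = 1 / (2*pi*R*C)
C = 6.5839 uF = 6.5839e-06 F
fc = 1 / (2*pi*2200*6.5839e-06)
   = 10.9879 Hz

Step 2 — magnitude at f = 219.03 Hz:
|H(f)| = 1 / sqrt(1 + (f/fc)^2)
f/fc = 219.03 / 10.9879 = 19.933745
|H| = 1 / sqrt(1 + 397.35419) = 0.0501032
|H|_dB = 20*log10(0.0501032) = -26.0 dB

fc = 10.9879 Hz; |H(219.03 Hz)| = -26.0 dB


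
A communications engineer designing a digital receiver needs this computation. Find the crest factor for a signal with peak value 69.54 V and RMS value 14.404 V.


Crest factor is the ratio of peak to RMS:
CF = V_peak / V_rms
   = 69.54 / 14.404
   = 4.8278

4.8278


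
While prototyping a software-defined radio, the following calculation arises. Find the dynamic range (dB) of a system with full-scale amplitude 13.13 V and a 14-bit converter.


Dynamic range from full-scale to LSB:
V_min = V_max / 2^bits = 13.13 / 2^14
DR = 20 * log10(V_max / V_min)
   = 20 * log10(2^14)
   = 20 * 14 * log10(2)
   = 84.29 dB

84.29 dB


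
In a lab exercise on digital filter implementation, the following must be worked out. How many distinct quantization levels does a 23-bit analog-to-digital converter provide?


Number of quantization levels = 2^N
= 2^23
= 8388608

8388608


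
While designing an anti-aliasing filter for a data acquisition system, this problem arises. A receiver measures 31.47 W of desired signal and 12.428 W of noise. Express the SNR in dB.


SNR in decibels:
SNR = 10 * log10(Ps / Pn)
    = 10 * log10(31.47 / 12.428)
    = 10 * log10(2.5322)
    = 10 * 0.4035
    = 4.03 dB

4.03 dB


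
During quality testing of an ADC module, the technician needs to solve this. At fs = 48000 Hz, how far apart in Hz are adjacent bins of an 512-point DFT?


DFT frequency resolution:
df = fs / N
   = 48000 / 512
   = 93.75 Hz

93.75 Hz


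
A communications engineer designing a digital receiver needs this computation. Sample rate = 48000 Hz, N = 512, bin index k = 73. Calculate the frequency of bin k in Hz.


Frequency of DFT bin k:
f_k = k * fs / N
    = 73 * 48000 / 512
    = 3504000 / 512
    = 6843.75 Hz

6843.75 Hz


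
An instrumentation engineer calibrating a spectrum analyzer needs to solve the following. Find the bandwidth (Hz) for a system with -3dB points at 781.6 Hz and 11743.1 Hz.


Bandwidth is the difference of -3dB frequencies:
BW = f_high - f_low
   = 11743.1 - 781.6
   = 10961.5 Hz

10961.5 Hz


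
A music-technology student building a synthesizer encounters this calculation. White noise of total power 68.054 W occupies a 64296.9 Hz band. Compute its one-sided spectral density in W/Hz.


Power spectral density:
PSD = P / BW
    = 68.054 / 64296.9
    = 0.00105843 W/Hz

0.00105843 W/Hz


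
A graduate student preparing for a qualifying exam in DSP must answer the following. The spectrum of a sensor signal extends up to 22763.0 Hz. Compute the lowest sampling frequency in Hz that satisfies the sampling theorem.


The Nyquist rate is twice the maximum frequency component.
fs_min = 2 * fmax
      = 2 * 22763.0
      = 45526.0 Hz

45526.0


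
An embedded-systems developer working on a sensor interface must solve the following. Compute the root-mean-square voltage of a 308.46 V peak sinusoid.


RMS voltage for a sinusoidal waveform:
V_rms = V_peak / sqrt(2)
      = 308.46 / 1.414214
      = 218.114 V

218.114 V


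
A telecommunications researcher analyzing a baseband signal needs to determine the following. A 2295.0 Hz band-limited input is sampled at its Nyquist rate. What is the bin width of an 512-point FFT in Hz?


Step 1 — Nyquist sampling rate:
fs = 2 * fmax = 2 * 2295.0 = 4590.0 Hz

Step 2 — DFT bin spacing:
df = fs / N = 4590.0 / 512 = 8.9648 Hz

8.9648 Hz


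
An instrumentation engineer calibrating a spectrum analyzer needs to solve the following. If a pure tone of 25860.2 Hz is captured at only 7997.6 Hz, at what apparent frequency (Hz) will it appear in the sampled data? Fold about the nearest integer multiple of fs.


Compute the nearest integer multiple of fs to the signal:
n = round(25860.2 / 7997.6) = 3
f_alias = |25860.2 - 3 * 7997.6|
        = |25860.2 - 23992.8|
        = 1867.4 Hz

1867.4


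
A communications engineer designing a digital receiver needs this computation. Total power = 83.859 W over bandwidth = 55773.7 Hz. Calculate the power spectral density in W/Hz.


Power spectral density:
PSD = P / BW
    = 83.859 / 55773.7
    = 0.00150356 W/Hz

0.00150356 W/Hz


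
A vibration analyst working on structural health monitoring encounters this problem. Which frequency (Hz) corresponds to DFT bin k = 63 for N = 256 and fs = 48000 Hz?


Frequency of DFT bin k:
f_k = k * fs / N
    = 63 * 48000 / 256
    = 3024000 / 256
    = 11812.5 Hz

11812.5 Hz


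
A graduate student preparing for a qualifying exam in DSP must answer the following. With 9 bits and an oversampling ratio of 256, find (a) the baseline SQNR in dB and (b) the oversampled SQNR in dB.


Step 1 — baseline SQNR at Nyquist:
SQNR_base = 6.02*N + 1.76
          = 6.02*9 + 1.76
          = 55.94 dB

Step 2 — oversampling processing gain:
G = 10*log10(OSR) = 10*log10(256) = 24.08 dB

Step 3 — total:
SQNR_total = 55.94 + 24.08 = 80.02 dB

Base SQNR = 55.94 dB; oversampled SQNR = 80.02 dB


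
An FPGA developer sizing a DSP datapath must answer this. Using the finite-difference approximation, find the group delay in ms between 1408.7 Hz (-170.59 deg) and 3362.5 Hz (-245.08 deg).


Group delay from phase difference:
tau = -d(phi)/d(omega)
d(phi) = -74.49 deg = -1.300096 rad
d(omega) = 2*pi*(3362.5 - 1408.7) = 12276.0875 rad/s
tau = -(-1.300096) / 12276.0875
    = 0.1059 ms

0.1059 ms


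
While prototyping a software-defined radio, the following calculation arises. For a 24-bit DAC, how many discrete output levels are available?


Number of quantization levels = 2^N
= 2^24
= 16777216

16777216


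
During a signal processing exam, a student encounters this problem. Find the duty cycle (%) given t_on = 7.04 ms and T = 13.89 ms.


Duty cycle as a percentage:
DC = (t_on / T) * 100
   = (7.04 / 13.89) * 100
   = 0.506839 * 100
   = 50.68 %

50.68 %


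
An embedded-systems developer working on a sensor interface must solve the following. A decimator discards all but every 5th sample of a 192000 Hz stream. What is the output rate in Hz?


Decimation reduces the sample rate:
fs_out = fs_in / M
       = 192000 / 5
       = 38400.0 Hz

38400.0 Hz


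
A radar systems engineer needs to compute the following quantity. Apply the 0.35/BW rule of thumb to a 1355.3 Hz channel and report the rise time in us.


Rise time from bandwidth relationship:
tr = 0.35 / BW
   = 0.35 / 1355.3
   = 0.0002582454069 s
   = 258.2454 us

258.2454 us


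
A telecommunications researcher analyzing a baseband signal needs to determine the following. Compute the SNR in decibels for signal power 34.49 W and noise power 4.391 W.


SNR in decibels:
SNR = 10 * log10(Ps / Pn)
    = 10 * log10(34.49 / 4.391)
    = 10 * log10(7.8547)
    = 10 * 0.8951
    = 8.95 dB

8.95 dB


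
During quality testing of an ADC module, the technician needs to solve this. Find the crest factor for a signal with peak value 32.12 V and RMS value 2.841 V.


Crest factor is the ratio of peak to RMS:
CF = V_peak / V_rms
   = 32.12 / 2.841
   = 11.3059

11.3059


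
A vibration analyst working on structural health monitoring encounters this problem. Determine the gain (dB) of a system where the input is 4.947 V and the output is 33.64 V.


Voltage gain in dB:
G = 20 * log10(Vout / Vin)
  = 20 * log10(33.64 / 4.947)
  = 20 * log10(6.800081)
  = 20 * 0.832514
  = 16.65 dB

16.65 dB


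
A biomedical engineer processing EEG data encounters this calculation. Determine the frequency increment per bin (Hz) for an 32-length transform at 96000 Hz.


DFT frequency resolution:
df = fs / N
   = 96000 / 32
   = 3000.0 Hz

3000.0 Hz


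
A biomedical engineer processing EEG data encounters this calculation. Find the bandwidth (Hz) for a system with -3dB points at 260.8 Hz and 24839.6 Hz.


Bandwidth is the difference of -3dB frequencies:
BW = f_high - f_low
   = 24839.6 - 260.8
   = 24578.8 Hz

24578.8 Hz


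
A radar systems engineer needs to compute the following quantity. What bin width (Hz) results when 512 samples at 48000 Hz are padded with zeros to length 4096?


Frequency resolution after zero-padding:
N_padded = 512 * 8 = 4096
df = fs / N_padded
   = 48000 / 4096
   = 11.7188 Hz

11.7188 Hz


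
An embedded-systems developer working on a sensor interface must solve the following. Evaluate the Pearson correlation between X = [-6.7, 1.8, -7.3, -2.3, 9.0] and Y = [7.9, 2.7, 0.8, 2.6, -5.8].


Pearson correlation coefficient (population):
r = cov(X,Y) / (std(X) * std(Y))
Mean X = -1.1, Mean Y = 1.64
Cov(X,Y) = -20.614
Std(X) = 6.027603, Std(Y) = 4.411168
r = -0.7753

-0.7753


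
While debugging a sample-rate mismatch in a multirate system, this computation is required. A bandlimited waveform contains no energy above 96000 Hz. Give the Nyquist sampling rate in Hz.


The Nyquist rate is twice the maximum frequency component.
fs_min = 2 * fmax
      = 2 * 96000
      = 192000 Hz

192000


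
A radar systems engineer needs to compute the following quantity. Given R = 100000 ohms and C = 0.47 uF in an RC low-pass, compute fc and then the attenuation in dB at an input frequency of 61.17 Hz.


Step 1 — cutoff frequency:
fc = 1 / (2*pi*R*C)
C = 0.47 uF = 4.7e-07 F
fc = 1 / (2*pi*100000*4.7e-07)
   = 3.38628 Hz

Step 2 — magnitude at f = 61.17 Hz:
|H(f)| = 1 / sqrt(1 + (f/fc)^2)
f/fc = 61.17 / 3.38628 = 18.06407
|H| = 1 / sqrt(1 + 326.310625) = 0.0552739
|H|_dB = 20*log10(0.0552739) = -25.15 dB

fc = 3.38628 Hz; |H(61.17 Hz)| = -25.15 dB


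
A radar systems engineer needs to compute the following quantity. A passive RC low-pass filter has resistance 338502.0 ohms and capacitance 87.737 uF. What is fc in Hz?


Cutoff frequency of a first-order RC filter:
fc = 1 / (2 * pi * R * C)
C = 87.737 uF = 8.7737e-05 F
fc = 1 / (2 * pi * 338502.0 * 8.7737e-05)
   = 1 / 186.60526275236
   = 0.005359 Hz

0.005359 Hz


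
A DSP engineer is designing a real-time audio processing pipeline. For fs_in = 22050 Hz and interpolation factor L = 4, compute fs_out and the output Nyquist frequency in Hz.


Step 1 — output sample rate after interpolation by L:
fs_out = L * fs_in = 4 * 22050 = 88200 Hz

Step 2 — Nyquist frequency of the output stream:
f_Nyq = fs_out / 2 = 88200 / 2 = 44100.0 Hz

fs_out = 88200 Hz; f_Nyquist = 44100.0 Hz


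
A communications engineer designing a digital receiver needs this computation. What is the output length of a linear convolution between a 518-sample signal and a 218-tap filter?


Linear convolution output length:
L = N + M - 1
  = 518 + 218 - 1
  = 735 samples

735


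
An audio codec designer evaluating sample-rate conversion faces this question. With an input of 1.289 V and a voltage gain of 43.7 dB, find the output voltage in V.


Output voltage from dB gain:
V_out = V_in * 10^(gain_dB / 20)
      = 1.289 * 10^(43.7 / 20)
      = 1.289 * 153.108746
      = 197.3572 V

197.3572 V


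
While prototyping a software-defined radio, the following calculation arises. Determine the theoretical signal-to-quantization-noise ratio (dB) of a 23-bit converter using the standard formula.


Theoretical SNR for a full-scale sinusoid:
SNR = 6.02 * N + 1.76
    = 6.02 * 23 + 1.76
    = 138.46 + 1.76
    = 140.22 dB

140.22 dB


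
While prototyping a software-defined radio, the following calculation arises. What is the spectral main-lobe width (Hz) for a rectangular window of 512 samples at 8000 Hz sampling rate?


Main lobe width for a rectangular window:
Width = 2 * fs / N
      = 2 * 8000 / 512
      = 16000 / 512
      = 31.25 Hz

31.25 Hz


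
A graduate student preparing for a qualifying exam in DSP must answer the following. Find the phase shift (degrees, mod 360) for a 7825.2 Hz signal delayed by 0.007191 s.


Phase shift from frequency and time delay:
phi = 360 * f * t_delay
    = 360 * 7825.2 * 0.007191
    = 20257.56 degrees
    mod 360 = 97.56 degrees

97.56 degrees


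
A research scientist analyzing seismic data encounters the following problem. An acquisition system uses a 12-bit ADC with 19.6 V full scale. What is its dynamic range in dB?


Dynamic range from full-scale to LSB:
V_min = V_max / 2^bits = 19.6 / 2^12
DR = 20 * log10(V_max / V_min)
   = 20 * log10(2^12)
   = 20 * 12 * log10(2)
   = 72.25 dB

72.25 dB


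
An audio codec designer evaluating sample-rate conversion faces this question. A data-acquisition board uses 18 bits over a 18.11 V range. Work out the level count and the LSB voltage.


Step 1 — number of quantization levels:
L = 2^N = 2^18 = 262144

Step 2 — LSB step size:
delta = Vfs / L
      = 18.11 / 262144
      = 6.908e-05 V

Levels = 262144; step size = 6.908e-05 V


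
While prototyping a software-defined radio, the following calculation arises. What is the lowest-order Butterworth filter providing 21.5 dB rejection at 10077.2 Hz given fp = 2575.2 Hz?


Butterworth filter order formula:
n = log10(10^(A/10) - 1) / (2 * log10(f_stop/f_pass))
10^(21.5/10) - 1 = 140.2538
f_stop/f_pass = 10077.2 / 2575.2 = 3.9132
n = 1.8117 -> ceil = 2

2


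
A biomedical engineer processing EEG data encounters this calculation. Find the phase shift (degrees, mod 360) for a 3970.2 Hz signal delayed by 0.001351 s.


Phase shift from frequency and time delay:
phi = 360 * f * t_delay
    = 360 * 3970.2 * 0.001351
    = 1930.95 degrees
    mod 360 = 130.95 degrees

130.95 degrees


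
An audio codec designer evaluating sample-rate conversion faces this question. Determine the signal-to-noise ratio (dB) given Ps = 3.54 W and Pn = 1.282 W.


SNR in decibels:
SNR = 10 * log10(Ps / Pn)
    = 10 * log10(3.54 / 1.282)
    = 10 * log10(2.7613)
    = 10 * 0.4411
    = 4.41 dB

4.41 dB


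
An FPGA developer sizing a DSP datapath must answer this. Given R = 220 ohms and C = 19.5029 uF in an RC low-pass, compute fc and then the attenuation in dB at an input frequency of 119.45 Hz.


Step 1 — cutoff frequency:
fc = 1 / (2*pi*R*C)
C = 19.5029 uF = 1.95029e-05 F
fc = 1 / (2*pi*220*1.95029e-05)
   = 37.0935 Hz

Step 2 — magnitude at f = 119.45 Hz:
|H(f)| = 1 / sqrt(1 + (f/fc)^2)
f/fc = 119.45 / 37.0935 = 3.220241
|H| = 1 / sqrt(1 + 10.369952) = 0.2965655
|H|_dB = 20*log10(0.2965655) = -10.56 dB

fc = 37.0935 Hz; |H(119.45 Hz)| = -10.56 dB


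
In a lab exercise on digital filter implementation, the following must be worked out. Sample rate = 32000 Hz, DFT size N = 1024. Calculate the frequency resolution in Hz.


DFT frequency resolution:
df = fs / N
   = 32000 / 1024
   = 31.25 Hz

31.25 Hz


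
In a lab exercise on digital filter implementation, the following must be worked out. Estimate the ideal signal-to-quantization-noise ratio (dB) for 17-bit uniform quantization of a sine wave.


Theoretical SNR for a full-scale sinusoid:
SNR = 6.02 * N + 1.76
    = 6.02 * 17 + 1.76
    = 102.34 + 1.76
    = 104.1 dB

104.1 dB


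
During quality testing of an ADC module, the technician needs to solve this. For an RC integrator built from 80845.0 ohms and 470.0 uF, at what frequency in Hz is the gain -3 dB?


Cutoff frequency of a first-order RC filter:
fc = 1 / (2 * pi * R * C)
C = 470.0 uF = 0.00047 F
fc = 1 / (2 * pi * 80845.0 * 0.00047)
   = 1 / 238.7431345947
   = 0.004189 Hz

0.004189 Hz


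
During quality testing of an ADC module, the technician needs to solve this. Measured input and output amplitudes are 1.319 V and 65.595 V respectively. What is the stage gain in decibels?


Voltage gain in dB:
G = 20 * log10(Vout / Vin)
  = 20 * log10(65.595 / 1.319)
  = 20 * log10(49.730857)
  = 20 * 1.696626
  = 33.93 dB

33.93 dB


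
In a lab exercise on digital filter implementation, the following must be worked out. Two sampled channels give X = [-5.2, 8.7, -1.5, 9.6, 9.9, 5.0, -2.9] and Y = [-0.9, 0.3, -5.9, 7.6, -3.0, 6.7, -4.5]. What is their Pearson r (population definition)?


Pearson correlation coefficient (population):
r = cov(X,Y) / (std(X) * std(Y))
Mean X = 3.3714, Mean Y = 0.0429
Cov(X,Y) = 14.991224
Std(X) = 5.96411, Std(Y) = 4.893102
r = 0.5137

0.5137


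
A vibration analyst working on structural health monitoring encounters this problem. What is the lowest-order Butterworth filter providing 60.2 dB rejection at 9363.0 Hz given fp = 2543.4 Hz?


Butterworth filter order formula:
n = log10(10^(A/10) - 1) / (2 * log10(f_stop/f_pass))
10^(60.2/10) - 1 = 1047127.5481
f_stop/f_pass = 9363.0 / 2543.4 = 3.6813
n = 5.318 -> ceil = 6

6


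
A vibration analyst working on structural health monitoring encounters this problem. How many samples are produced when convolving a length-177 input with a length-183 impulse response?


Linear convolution output length:
L = N + M - 1
  = 177 + 183 - 1
  = 359 samples

359


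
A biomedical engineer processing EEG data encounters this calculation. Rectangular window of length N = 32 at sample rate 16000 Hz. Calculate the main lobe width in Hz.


Main lobe width for a rectangular window:
Width = 2 * fs / N
      = 2 * 16000 / 32
      = 32000 / 32
      = 1000.0 Hz

1000.0 Hz


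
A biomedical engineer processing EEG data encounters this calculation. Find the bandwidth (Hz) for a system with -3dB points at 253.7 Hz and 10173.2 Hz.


Bandwidth is the difference of -3dB frequencies:
BW = f_high - f_low
   = 10173.2 - 253.7
   = 9919.5 Hz

9919.5 Hz


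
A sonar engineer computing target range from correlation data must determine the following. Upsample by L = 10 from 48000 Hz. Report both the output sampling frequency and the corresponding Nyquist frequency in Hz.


Step 1 — output sample rate after interpolation by L:
fs_out = L * fs_in = 10 * 48000 = 480000 Hz

Step 2 — Nyquist frequency of the output stream:
f_Nyq = fs_out / 2 = 480000 / 2 = 240000.0 Hz

fs_out = 480000 Hz; f_Nyquist = 240000.0 Hz


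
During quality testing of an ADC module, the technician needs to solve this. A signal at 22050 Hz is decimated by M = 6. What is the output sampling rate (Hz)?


Decimation reduces the sample rate:
fs_out = fs_in / M
       = 22050 / 6
       = 3675.0 Hz

3675.0 Hz


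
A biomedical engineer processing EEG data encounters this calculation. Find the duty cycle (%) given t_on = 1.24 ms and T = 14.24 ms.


Duty cycle as a percentage:
DC = (t_on / T) * 100
   = (1.24 / 14.24) * 100
   = 0.087079 * 100
   = 8.71 %

8.71 %


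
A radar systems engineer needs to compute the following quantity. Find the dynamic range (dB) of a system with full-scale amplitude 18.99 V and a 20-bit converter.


Dynamic range from full-scale to LSB:
V_min = V_max / 2^bits = 18.99 / 2^20
DR = 20 * log10(V_max / V_min)
   = 20 * log10(2^20)
   = 20 * 20 * log10(2)
   = 120.41 dB

120.41 dB


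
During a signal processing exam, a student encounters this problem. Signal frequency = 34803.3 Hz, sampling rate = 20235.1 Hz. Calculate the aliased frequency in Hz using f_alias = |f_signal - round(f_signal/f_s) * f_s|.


Compute the nearest integer multiple of fs to the signal:
n = round(34803.3 / 20235.1) = 2
f_alias = |34803.3 - 2 * 20235.1|
        = |34803.3 - 40470.2|
        = 5666.9 Hz

5666.9


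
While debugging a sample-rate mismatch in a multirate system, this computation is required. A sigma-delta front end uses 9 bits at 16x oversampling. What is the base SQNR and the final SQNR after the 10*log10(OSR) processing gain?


Step 1 — baseline SQNR at Nyquist:
SQNR_base = 6.02*N + 1.76
          = 6.02*9 + 1.76
          = 55.94 dB

Step 2 — oversampling processing gain:
G = 10*log10(OSR) = 10*log10(16) = 12.04 dB

Step 3 — total:
SQNR_total = 55.94 + 12.04 = 67.98 dB

Base SQNR = 55.94 dB; oversampled SQNR = 67.98 dB


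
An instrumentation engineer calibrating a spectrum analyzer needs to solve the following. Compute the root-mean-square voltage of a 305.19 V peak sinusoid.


RMS voltage for a sinusoidal waveform:
V_rms = V_peak / sqrt(2)
      = 305.19 / 1.414214
      = 215.802 V

215.802 V


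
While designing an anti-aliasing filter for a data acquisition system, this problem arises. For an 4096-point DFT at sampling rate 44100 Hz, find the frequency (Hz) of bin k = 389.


Frequency of DFT bin k:
f_k = k * fs / N
    = 389 * 44100 / 4096
    = 17154900 / 4096
    = 4188.208 Hz

4188.208 Hz


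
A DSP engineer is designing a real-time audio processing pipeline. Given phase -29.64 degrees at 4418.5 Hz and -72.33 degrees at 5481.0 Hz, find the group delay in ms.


Group delay from phase difference:
tau = -d(phi)/d(omega)
d(phi) = -42.69 deg = -0.745081 rad
d(omega) = 2*pi*(5481.0 - 4418.5) = 6675.8844 rad/s
tau = -(-0.745081) / 6675.8844
    = 0.1116 ms

0.1116 ms


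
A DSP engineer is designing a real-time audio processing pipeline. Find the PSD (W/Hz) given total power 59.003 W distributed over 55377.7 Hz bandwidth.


Power spectral density:
PSD = P / BW
    = 59.003 / 55377.7
    = 0.00106546 W/Hz

0.00106546 W/Hz


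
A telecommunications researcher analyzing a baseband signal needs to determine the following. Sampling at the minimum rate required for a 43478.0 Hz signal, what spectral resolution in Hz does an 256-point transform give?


Step 1 — Nyquist sampling rate:
fs = 2 * fmax = 2 * 43478.0 = 86956.0 Hz

Step 2 — DFT bin spacing:
df = fs / N = 86956.0 / 256 = 339.6719 Hz

339.6719 Hz


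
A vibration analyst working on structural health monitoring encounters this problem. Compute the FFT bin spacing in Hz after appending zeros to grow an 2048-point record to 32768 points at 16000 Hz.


Frequency resolution after zero-padding:
N_padded = 2048 * 16 = 32768
df = fs / N_padded
   = 16000 / 32768
   = 0.4883 Hz

0.4883 Hz


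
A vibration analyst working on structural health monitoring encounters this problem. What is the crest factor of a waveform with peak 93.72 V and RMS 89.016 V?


Crest factor is the ratio of peak to RMS:
CF = V_peak / V_rms
   = 93.72 / 89.016
   = 1.0528

1.0528


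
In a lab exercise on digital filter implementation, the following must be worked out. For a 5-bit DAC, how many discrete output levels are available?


Number of quantization levels = 2^N
= 2^5
= 32

32


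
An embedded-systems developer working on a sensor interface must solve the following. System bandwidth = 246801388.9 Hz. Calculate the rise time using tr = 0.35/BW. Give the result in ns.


Rise time from bandwidth relationship:
tr = 0.35 / BW
   = 0.35 / 246801388.9
   = 1.418144369e-09 s
   = 1.4181 ns

1.4181 ns


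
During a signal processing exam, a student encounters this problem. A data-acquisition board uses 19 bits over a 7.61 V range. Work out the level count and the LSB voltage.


Step 1 — number of quantization levels:
L = 2^N = 2^19 = 524288

Step 2 — LSB step size:
delta = Vfs / L
      = 7.61 / 524288
      = 1.451e-05 V

Levels = 524288; step size = 1.451e-05 V


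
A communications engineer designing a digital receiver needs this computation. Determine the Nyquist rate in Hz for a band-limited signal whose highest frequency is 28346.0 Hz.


The Nyquist rate is twice the maximum frequency component.
fs_min = 2 * fmax
      = 2 * 28346.0
      = 56692.0 Hz

56692.0


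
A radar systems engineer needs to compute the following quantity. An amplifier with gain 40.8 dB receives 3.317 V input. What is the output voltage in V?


Output voltage from dB gain:
V_out = V_in * 10^(gain_dB / 20)
      = 3.317 * 10^(40.8 / 20)
      = 3.317 * 109.64782
      = 363.7018 V

363.7018 V


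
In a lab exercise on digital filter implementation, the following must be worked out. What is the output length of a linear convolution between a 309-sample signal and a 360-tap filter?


Linear convolution output length:
L = N + M - 1
  = 309 + 360 - 1
  = 668 samples

668


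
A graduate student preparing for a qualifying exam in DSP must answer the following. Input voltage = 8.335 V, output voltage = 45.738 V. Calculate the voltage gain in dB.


Voltage gain in dB:
G = 20 * log10(Vout / Vin)
  = 20 * log10(45.738 / 8.335)
  = 20 * log10(5.487463)
  = 20 * 0.739372
  = 14.79 dB

14.79 dB


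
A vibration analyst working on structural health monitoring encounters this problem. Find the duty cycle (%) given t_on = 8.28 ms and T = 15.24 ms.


Duty cycle as a percentage:
DC = (t_on / T) * 100
   = (8.28 / 15.24) * 100
   = 0.543307 * 100
   = 54.33 %

54.33 %


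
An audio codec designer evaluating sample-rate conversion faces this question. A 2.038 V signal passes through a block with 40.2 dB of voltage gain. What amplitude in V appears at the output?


Output voltage from dB gain:
V_out = V_in * 10^(gain_dB / 20)
      = 2.038 * 10^(40.2 / 20)
      = 2.038 * 102.329299
      = 208.5471 V

208.5471 V


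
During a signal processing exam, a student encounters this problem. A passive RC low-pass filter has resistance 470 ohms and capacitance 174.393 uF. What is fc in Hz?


Cutoff frequency of a first-order RC filter:
fc = 1 / (2 * pi * R * C)
C = 174.393 uF = 0.000174393 F
fc = 1 / (2 * pi * 470 * 0.000174393)
   = 1 / 0.51499946157924
   = 1.94175 Hz

1.94175 Hz


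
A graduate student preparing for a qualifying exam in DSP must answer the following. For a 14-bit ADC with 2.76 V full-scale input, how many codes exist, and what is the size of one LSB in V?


Step 1 — number of quantization levels:
L = 2^N = 2^14 = 16384

Step 2 — LSB step size:
delta = Vfs / L
      = 2.76 / 16384
      = 0.00016846 V

Levels = 16384; step size = 0.00016846 V


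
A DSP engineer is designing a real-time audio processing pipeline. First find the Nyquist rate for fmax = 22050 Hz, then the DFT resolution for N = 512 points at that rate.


Step 1 — Nyquist sampling rate:
fs = 2 * fmax = 2 * 22050 = 44100 Hz

Step 2 — DFT bin spacing:
df = fs / N = 44100 / 512 = 86.1328 Hz

86.1328 Hz


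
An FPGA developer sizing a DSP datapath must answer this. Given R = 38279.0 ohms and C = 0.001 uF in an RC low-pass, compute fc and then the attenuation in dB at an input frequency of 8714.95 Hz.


Step 1 — cutoff frequency:
fc = 1 / (2*pi*R*C)
C = 0.001 uF = 1e-09 F
fc = 1 / (2*pi*38279.0*1e-09)
   = 4157.761 Hz

Step 2 — magnitude at f = 8714.95 Hz:
|H(f)| = 1 / sqrt(1 + (f/fc)^2)
f/fc = 8714.95 / 4157.761 = 2.096068
|H| = 1 / sqrt(1 + 4.393501) = 0.4305907
|H|_dB = 20*log10(0.4305907) = -7.32 dB

fc = 4157.761 Hz; |H(8714.95 Hz)| = -7.32 dB


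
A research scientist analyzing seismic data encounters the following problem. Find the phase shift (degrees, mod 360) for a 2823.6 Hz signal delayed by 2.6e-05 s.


Phase shift from frequency and time delay:
phi = 360 * f * t_delay
    = 360 * 2823.6 * 2.6e-05
    = 26.43 degrees
    mod 360 = 26.43 degrees

26.43 degrees


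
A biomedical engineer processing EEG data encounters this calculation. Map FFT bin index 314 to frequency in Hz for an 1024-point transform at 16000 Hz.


Frequency of DFT bin k:
f_k = k * fs / N
    = 314 * 16000 / 1024
    = 5024000 / 1024
    = 4906.25 Hz

4906.25 Hz


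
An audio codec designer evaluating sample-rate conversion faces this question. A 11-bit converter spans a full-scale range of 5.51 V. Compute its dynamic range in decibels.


Dynamic range from full-scale to LSB:
V_min = V_max / 2^bits = 5.51 / 2^11
DR = 20 * log10(V_max / V_min)
   = 20 * log10(2^11)
   = 20 * 11 * log10(2)
   = 66.23 dB

66.23 dB


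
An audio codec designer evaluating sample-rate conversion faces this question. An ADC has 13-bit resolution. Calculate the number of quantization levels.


Number of quantization levels = 2^N
= 2^13
= 8192

8192


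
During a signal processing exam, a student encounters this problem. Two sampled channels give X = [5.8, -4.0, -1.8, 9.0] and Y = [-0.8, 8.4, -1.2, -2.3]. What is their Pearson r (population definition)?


Pearson correlation coefficient (population):
r = cov(X,Y) / (std(X) * std(Y))
Mean X = 2.25, Mean Y = 1.025
Cov(X,Y) = -16.50125
Std(X) = 5.329869, Std(Y) = 4.293236
r = -0.7211

-0.7211


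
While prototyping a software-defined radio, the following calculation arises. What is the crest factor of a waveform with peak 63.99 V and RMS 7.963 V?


Crest factor is the ratio of peak to RMS:
CF = V_peak / V_rms
   = 63.99 / 7.963
   = 8.0359

8.0359


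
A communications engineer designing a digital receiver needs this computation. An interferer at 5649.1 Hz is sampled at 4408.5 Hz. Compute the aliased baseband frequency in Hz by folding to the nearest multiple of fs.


Compute the nearest integer multiple of fs to the signal:
n = round(5649.1 / 4408.5) = 1
f_alias = |5649.1 - 1 * 4408.5|
        = |5649.1 - 4408.5|
        = 1240.6 Hz

1240.6


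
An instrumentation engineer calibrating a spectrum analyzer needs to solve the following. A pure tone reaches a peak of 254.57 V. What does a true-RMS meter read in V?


RMS voltage for a sinusoidal waveform:
V_rms = V_peak / sqrt(2)
      = 254.57 / 1.414214
      = 180.008 V

180.008 V


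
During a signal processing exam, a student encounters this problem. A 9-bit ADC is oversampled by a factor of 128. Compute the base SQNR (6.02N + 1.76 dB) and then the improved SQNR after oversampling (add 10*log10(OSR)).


Step 1 — baseline SQNR at Nyquist:
SQNR_base = 6.02*N + 1.76
          = 6.02*9 + 1.76
          = 55.94 dB

Step 2 — oversampling processing gain:
G = 10*log10(OSR) = 10*log10(128) = 21.07 dB

Step 3 — total:
SQNR_total = 55.94 + 21.07 = 77.01 dB

Base SQNR = 55.94 dB; oversampled SQNR = 77.01 dB


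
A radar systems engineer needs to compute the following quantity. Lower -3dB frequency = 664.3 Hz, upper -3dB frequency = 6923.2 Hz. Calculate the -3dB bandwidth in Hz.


Bandwidth is the difference of -3dB frequencies:
BW = f_high - f_low
   = 6923.2 - 664.3
   = 6258.9 Hz

6258.9 Hz


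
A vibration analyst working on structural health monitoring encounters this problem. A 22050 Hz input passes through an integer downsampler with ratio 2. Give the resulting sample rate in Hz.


Decimation reduces the sample rate:
fs_out = fs_in / M
       = 22050 / 2
       = 11025.0 Hz

11025.0 Hz


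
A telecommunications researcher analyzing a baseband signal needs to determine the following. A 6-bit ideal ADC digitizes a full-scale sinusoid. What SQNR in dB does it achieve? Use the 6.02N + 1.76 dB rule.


Theoretical SNR for a full-scale sinusoid:
SNR = 6.02 * N + 1.76
    = 6.02 * 6 + 1.76
    = 36.12 + 1.76
    = 37.88 dB

37.88 dB


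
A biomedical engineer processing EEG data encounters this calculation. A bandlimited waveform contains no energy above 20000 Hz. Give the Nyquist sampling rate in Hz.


The Nyquist rate is twice the maximum frequency component.
fs_min = 2 * fmax
      = 2 * 20000
      = 40000 Hz

40000


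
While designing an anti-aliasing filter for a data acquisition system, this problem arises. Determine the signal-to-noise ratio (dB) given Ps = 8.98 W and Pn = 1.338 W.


SNR in decibels:
SNR = 10 * log10(Ps / Pn)
    = 10 * log10(8.98 / 1.338)
    = 10 * log10(6.7115)
    = 10 * 0.8268
    = 8.27 dB

8.27 dB


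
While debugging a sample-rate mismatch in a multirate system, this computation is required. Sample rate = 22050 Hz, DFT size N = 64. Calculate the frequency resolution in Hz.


DFT frequency resolution:
df = fs / N
   = 22050 / 64
   = 344.5312 Hz

344.5312 Hz


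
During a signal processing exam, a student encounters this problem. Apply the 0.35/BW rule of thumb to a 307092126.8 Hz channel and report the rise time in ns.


Rise time from bandwidth relationship:
tr = 0.35 / BW
   = 0.35 / 307092126.8
   = 1.13972313e-09 s
   = 1.1397 ns

1.1397 ns


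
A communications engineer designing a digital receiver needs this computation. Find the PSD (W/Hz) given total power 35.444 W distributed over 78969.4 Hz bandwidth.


Power spectral density:
PSD = P / BW
    = 35.444 / 78969.4
    = 0.00044883 W/Hz

0.00044883 W/Hz


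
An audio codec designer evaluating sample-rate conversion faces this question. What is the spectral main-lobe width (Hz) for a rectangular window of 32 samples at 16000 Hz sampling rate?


Main lobe width for a rectangular window:
Width = 2 * fs / N
      = 2 * 16000 / 32
      = 32000 / 32
      = 1000.0 Hz

1000.0 Hz


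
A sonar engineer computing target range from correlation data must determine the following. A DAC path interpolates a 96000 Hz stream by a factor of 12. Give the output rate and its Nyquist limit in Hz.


Step 1 — output sample rate after interpolation by L:
fs_out = L * fs_in = 12 * 96000 = 1152000 Hz

Step 2 — Nyquist frequency of the output stream:
f_Nyq = fs_out / 2 = 1152000 / 2 = 576000.0 Hz

fs_out = 1152000 Hz; f_Nyquist = 576000.0 Hz


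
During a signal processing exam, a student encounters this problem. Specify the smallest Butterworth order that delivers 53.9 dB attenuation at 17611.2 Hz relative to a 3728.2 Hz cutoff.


Butterworth filter order formula:
n = log10(10^(A/10) - 1) / (2 * log10(f_stop/f_pass))
10^(53.9/10) - 1 = 245469.8916
f_stop/f_pass = 17611.2 / 3728.2 = 4.7238
n = 3.9968 -> ceil = 4

4


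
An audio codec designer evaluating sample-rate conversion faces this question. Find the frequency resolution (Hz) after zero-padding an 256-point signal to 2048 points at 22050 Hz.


Frequency resolution after zero-padding:
N_padded = 256 * 8 = 2048
df = fs / N_padded
   = 22050 / 2048
   = 10.7666 Hz

10.7666 Hz


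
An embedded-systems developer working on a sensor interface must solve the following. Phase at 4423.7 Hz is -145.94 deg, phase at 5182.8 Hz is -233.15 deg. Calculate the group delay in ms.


Group delay from phase difference:
tau = -d(phi)/d(omega)
d(phi) = -87.21 deg = -1.522102 rad
d(omega) = 2*pi*(5182.8 - 4423.7) = 4769.566 rad/s
tau = -(-1.522102) / 4769.566
    = 0.3191 ms

0.3191 ms


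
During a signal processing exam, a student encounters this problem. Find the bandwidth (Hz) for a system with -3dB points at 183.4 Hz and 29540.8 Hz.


Bandwidth is the difference of -3dB frequencies:
BW = f_high - f_low
   = 29540.8 - 183.4
   = 29357.4 Hz

29357.4 Hz


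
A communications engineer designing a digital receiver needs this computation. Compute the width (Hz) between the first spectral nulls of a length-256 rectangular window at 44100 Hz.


Main lobe width for a rectangular window:
Width = 2 * fs / N
      = 2 * 44100 / 256
      = 88200 / 256
      = 344.531 Hz

344.531 Hz


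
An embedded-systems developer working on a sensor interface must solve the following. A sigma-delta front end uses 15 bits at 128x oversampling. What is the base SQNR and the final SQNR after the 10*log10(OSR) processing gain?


Step 1 — baseline SQNR at Nyquist:
SQNR_base = 6.02*N + 1.76
          = 6.02*15 + 1.76
          = 92.06 dB

Step 2 — oversampling processing gain:
G = 10*log10(OSR) = 10*log10(128) = 21.07 dB

Step 3 — total:
SQNR_total = 92.06 + 21.07 = 113.13 dB

Base SQNR = 92.06 dB; oversampled SQNR = 113.13 dB


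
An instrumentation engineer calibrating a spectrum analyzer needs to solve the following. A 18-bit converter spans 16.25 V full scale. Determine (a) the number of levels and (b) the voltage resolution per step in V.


Step 1 — number of quantization levels:
L = 2^N = 2^18 = 262144

Step 2 — LSB step size:
delta = Vfs / L
      = 16.25 / 262144
      = 6.199e-05 V

Levels = 262144; step size = 6.199e-05 V


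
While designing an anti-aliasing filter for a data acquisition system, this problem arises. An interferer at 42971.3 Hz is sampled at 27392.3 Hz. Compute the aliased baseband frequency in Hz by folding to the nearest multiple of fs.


Compute the nearest integer multiple of fs to the signal:
n = round(42971.3 / 27392.3) = 2
f_alias = |42971.3 - 2 * 27392.3|
        = |42971.3 - 54784.6|
        = 11813.3 Hz

11813.3


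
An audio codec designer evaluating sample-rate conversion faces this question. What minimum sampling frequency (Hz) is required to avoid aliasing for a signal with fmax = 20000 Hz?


The Nyquist rate is twice the maximum frequency component.
fs_min = 2 * fmax
      = 2 * 20000
      = 40000 Hz

40000


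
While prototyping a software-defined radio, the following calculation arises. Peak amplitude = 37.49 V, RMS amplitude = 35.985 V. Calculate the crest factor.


Crest factor is the ratio of peak to RMS:
CF = V_peak / V_rms
   = 37.49 / 35.985
   = 1.0418

1.0418


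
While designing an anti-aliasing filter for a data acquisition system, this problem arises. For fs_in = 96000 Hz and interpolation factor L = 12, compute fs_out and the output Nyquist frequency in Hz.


Step 1 — output sample rate after interpolation by L:
fs_out = L * fs_in = 12 * 96000 = 1152000 Hz

Step 2 — Nyquist frequency of the output stream:
f_Nyq = fs_out / 2 = 1152000 / 2 = 576000.0 Hz

fs_out = 1152000 Hz; f_Nyquist = 576000.0 Hz


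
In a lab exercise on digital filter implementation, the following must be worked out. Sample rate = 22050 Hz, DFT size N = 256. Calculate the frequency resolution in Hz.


DFT frequency resolution:
df = fs / N
   = 22050 / 256
   = 86.1328 Hz

86.1328 Hz


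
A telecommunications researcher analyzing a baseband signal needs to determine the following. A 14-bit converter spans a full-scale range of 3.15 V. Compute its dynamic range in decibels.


Dynamic range from full-scale to LSB:
V_min = V_max / 2^bits = 3.15 / 2^14
DR = 20 * log10(V_max / V_min)
   = 20 * log10(2^14)
   = 20 * 14 * log10(2)
   = 84.29 dB

84.29 dB


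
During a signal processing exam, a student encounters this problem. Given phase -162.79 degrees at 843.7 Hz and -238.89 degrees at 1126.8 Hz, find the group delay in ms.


Group delay from phase difference:
tau = -d(phi)/d(omega)
d(phi) = -76.1 deg = -1.328196 rad
d(omega) = 2*pi*(1126.8 - 843.7) = 1778.7698 rad/s
tau = -(-1.328196) / 1778.7698
    = 0.7467 ms

0.7467 ms


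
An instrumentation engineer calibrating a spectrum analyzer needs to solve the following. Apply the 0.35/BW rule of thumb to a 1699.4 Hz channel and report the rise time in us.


Rise time from bandwidth relationship:
tr = 0.35 / BW
   = 0.35 / 1699.4
   = 0.000205955043 s
   = 205.955 us

205.955 us


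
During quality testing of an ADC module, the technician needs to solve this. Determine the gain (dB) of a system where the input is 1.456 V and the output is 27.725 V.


Voltage gain in dB:
G = 20 * log10(Vout / Vin)
  = 20 * log10(27.725 / 1.456)
  = 20 * log10(19.041896)
  = 20 * 1.27971
  = 25.59 dB

25.59 dB


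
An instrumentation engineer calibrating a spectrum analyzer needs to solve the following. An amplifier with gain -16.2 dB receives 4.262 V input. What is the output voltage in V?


Output voltage from dB gain:
V_out = V_in * 10^(gain_dB / 20)
      = 4.262 * 10^(-16.2 / 20)
      = 4.262 * 0.154882
      = 0.6601 V

0.6601 V


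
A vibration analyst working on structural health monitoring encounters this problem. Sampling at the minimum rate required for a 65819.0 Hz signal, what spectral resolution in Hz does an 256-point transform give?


Step 1 — Nyquist sampling rate:
fs = 2 * fmax = 2 * 65819.0 = 131638.0 Hz

Step 2 — DFT bin spacing:
df = fs / N = 131638.0 / 256 = 514.2109 Hz

514.2109 Hz
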